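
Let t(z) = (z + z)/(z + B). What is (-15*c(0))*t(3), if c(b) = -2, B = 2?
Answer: 36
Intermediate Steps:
t(z) = 2*z/(2 + z) (t(z) = (z + z)/(z + 2) = (2*z)/(2 + z) = 2*z/(2 + z))
(-15*c(0))*t(3) = (-15*(-2))*(2*3/(2 + 3)) = 30*(2*3/5) = 30*(2*3*(⅕)) = 30*(6/5) = 36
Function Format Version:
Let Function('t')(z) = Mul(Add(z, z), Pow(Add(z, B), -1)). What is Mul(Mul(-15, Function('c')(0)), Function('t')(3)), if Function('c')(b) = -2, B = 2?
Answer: 36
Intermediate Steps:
Function('t')(z) = Mul(2, z, Pow(Add(2, z), -1)) (Function('t')(z) = Mul(Add(z, z), Pow(Add(z, 2), -1)) = Mul(Mul(2, z), Pow(Add(2, z), -1)) = Mul(2, z, Pow(Add(2, z), -1)))
Mul(Mul(-15, Function('c')(0)), Function('t')(3)) = Mul(Mul(-15, -2), Mul(2, 3, Pow(Add(2, 3), -1))) = Mul(30, Mul(2, 3, Pow(5, -1))) = Mul(30, Mul(2, 3, Rational(1, 5))) = Mul(30, Rational(6, 5)) = 36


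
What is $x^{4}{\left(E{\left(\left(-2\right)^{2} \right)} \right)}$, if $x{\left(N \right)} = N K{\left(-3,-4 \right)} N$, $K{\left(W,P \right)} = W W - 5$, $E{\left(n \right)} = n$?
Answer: $16777216$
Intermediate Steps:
$K{\left(W,P \right)} = -5 + W^{2}$ ($K{\left(W,P \right)} = W^{2} - 5 = -5 + W^{2}$)
$x{\left(N \right)} = 4 N^{2}$ ($x{\left(N \right)} = N \left(-5 + \left(-3\right)^{2}\right) N = N \left(-5 + 9\right) N = N 4 N = 4 N N = 4 N^{2}$)
$x^{4}{\left(E{\left(\left(-2\right)^{2} \right)} \right)} = \left(4 \left(\left(-2\right)^{2}\right)^{2}\right)^{4} = \left(4 \cdot 4^{2}\right)^{4} = \left(4 \cdot 16\right)^{4} = 64^{4} = 16777216$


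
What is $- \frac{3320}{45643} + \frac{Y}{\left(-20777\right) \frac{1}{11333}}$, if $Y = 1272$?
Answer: $- \frac{658039115008}{948324611} \approx -693.9$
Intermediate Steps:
$- \frac{3320}{45643} + \frac{Y}{\left(-20777\right) \frac{1}{11333}} = - \frac{3320}{45643} + \frac{1272}{\left(-20777\right) \frac{1}{11333}} = \left(-3320\right) \frac{1}{45643} + \frac{1272}{\left(-20777\right) \frac{1}{11333}} = - \frac{3320}{45643} + \frac{1272}{- \frac{20777}{11333}} = - \frac{3320}{45643} + 1272 \left(- \frac{11333}{20777}\right) = - \frac{3320}{45643} - \frac{14415576}{20777} = - \frac{658039115008}{948324611}$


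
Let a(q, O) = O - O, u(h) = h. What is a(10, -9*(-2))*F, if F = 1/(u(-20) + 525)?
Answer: 0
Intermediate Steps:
a(q, O) = 0
F = 1/505 (F = 1/(-20 + 525) = 1/505 ≈ 0.0019802)
a(10, -9*(-2))*F = 0*(1/505) = 0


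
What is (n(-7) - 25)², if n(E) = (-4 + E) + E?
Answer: 1849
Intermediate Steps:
n(E) = -4 + 2*E
(n(-7) - 25)² = ((-4 + 2*(-7)) - 25)² = ((-4 - 14) - 25)² = (-18 - 25)² = (-43)² = 1849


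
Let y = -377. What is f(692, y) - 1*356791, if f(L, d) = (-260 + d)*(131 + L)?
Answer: -881042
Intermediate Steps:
f(692, y) - 1*356791 = (-34060 - 260*692 + 131*(-377) + 692*(-377)) - 1*356791 = (-34060 - 179920 - 49387 - 260884) - 356791 = -524251 - 356791 = -881042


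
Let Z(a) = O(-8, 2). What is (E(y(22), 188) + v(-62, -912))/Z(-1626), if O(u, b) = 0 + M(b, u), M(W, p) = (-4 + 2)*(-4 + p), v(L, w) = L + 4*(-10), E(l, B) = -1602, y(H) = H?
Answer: -71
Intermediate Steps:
v(L, w) = -40 + L (v(L, w) = L - 40 = -40 + L)
M(W, p) = 8 - 2*p (M(W, p) = -2*(-4 + p) = 8 - 2*p)
O(u, b) = 8 - 2*u (O(u, b) = 0 + (8 - 2*u) = 8 - 2*u)
Z(a) = 24 (Z(a) = 8 - 2*(-8) = 8 + 16 = 24)
(E(y(22), 188) + v(-62, -912))/Z(-1626) = (-1602 + (-40 - 62))/24 = (-1602 - 102)*(1/24) = -1704*1/24 = -71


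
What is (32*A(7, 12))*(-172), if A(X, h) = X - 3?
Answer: -22016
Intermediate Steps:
A(X, h) = -3 + X
(32*A(7, 12))*(-172) = (32*(-3 + 7))*(-172) = (32*4)*(-172) = 128*(-172) = -22016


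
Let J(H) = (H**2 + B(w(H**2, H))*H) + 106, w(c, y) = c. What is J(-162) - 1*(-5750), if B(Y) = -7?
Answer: 33234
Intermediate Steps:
J(H) = 106 + H**2 - 7*H (J(H) = (H**2 - 7*H) + 106 = 106 + H**2 - 7*H)
J(-162) - 1*(-5750) = (106 + (-162)**2 - 7*(-162)) - 1*(-5750) = (106 + 26244 + 1134) + 5750 = 27484 + 5750 = 33234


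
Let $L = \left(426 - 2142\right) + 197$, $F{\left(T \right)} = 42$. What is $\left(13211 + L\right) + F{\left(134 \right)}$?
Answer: $11734$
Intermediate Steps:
$L = -1519$ ($L = -1716 + 197 = -1519$)
$\left(13211 + L\right) + F{\left(134 \right)} = \left(13211 - 1519\right) + 42 = 11692 + 42 = 11734$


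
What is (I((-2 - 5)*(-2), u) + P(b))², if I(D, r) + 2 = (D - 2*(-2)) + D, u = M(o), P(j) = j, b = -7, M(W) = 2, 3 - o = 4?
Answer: 529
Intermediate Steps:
o = -1 (o = 3 - 1*4 = 3 - 4 = -1)
u = 2
I(D, r) = 2 + 2*D (I(D, r) = -2 + ((D - 2*(-2)) + D) = -2 + ((D + 4) + D) = -2 + ((4 + D) + D) = -2 + (4 + 2*D) = 2 + 2*D)
(I((-2 - 5)*(-2), u) + P(b))² = ((2 + 2*((-2 - 5)*(-2))) - 7)² = ((2 + 2*(-7*(-2))) - 7)² = ((2 + 2*14) - 7)² = ((2 + 28) - 7)² = (30 - 7)² = 23² = 529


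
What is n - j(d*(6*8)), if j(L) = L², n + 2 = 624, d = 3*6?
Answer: -745874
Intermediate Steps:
d = 18
n = 622 (n = -2 + 624 = 622)
n - j(d*(6*8)) = 622 - (18*(6*8))² = 622 - (18*48)² = 622 - 1*864² = 622 - 1*746496 = 622 - 746496 = -745874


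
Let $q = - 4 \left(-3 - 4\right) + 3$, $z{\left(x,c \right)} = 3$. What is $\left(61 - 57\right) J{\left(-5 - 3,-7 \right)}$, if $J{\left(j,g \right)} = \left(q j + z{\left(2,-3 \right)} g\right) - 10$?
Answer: $-1116$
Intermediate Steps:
$q = 31$ ($q = - 4 \left(-3 - 4\right) + 3 = \left(-4\right) \left(-7\right) + 3 = 28 + 3 = 31$)
$J{\left(j,g \right)} = -10 + 3 g + 31 j$ ($J{\left(j,g \right)} = \left(31 j + 3 g\right) - 10 = \left(3 g + 31 j\right) - 10 = -10 + 3 g + 31 j$)
$\left(61 - 57\right) J{\left(-5 - 3,-7 \right)} = \left(61 - 57\right) \left(-10 + 3 \left(-7\right) + 31 \left(-5 - 3\right)\right) = 4 \left(-10 - 21 + 31 \left(-5 - 3\right)\right) = 4 \left(-10 - 21 + 31 \left(-8\right)\right) = 4 \left(-10 - 21 - 248\right) = 4 \left(-279\right) = -1116$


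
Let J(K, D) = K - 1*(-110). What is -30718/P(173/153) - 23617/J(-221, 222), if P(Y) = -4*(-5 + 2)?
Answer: -173683/74 ≈ -2347.1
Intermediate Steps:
P(Y) = 12 (P(Y) = -4*(-3) = 12)
J(K, D) = 110 + K (J(K, D) = K + 110 = 110 + K)
-30718/P(173/153) - 23617/J(-221, 222) = -30718/12 - 23617/(110 - 221) = -30718*1/12 - 23617/(-111) = -15359/6 - 23617*(-1/111) = -15359/6 + 23617/111 = -173683/74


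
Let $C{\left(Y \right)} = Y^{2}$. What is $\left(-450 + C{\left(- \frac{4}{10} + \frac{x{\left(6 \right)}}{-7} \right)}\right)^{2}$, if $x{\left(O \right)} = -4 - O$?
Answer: $\frac{302449402116}{1500625} \approx 2.0155 \cdot 10^{5}$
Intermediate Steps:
$\left(-450 + C{\left(- \frac{4}{10} + \frac{x{\left(6 \right)}}{-7} \right)}\right)^{2} = \left(-450 + \left(- \frac{4}{10} + \frac{-4 - 6}{-7}\right)^{2}\right)^{2} = \left(-450 + \left(\left(-4\right) \frac{1}{10} + \left(-4 - 6\right) \left(- \frac{1}{7}\right)\right)^{2}\right)^{2} = \left(-450 + \left(- \frac{2}{5} - - \frac{10}{7}\right)^{2}\right)^{2} = \left(-450 + \left(- \frac{2}{5} + \frac{10}{7}\right)^{2}\right)^{2} = \left(-450 + \left(\frac{36}{35}\right)^{2}\right)^{2} = \left(-450 + \frac{1296}{1225}\right)^{2} = \left(- \frac{549954}{1225}\right)^{2} = \frac{302449402116}{1500625}$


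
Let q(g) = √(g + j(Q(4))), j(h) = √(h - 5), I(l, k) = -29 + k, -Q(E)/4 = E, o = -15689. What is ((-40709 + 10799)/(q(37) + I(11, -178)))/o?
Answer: -29910/(15689*(207 - √(37 + I*√21))) ≈ -0.0094891 - 1.7758e-5*I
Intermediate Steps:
Q(E) = -4*E
j(h) = √(-5 + h)
q(g) = √(g + I*√21) (q(g) = √(g + √(-5 - 4*4)) = √(g + √(-5 - 16)) = √(g + √(-21)) = √(g + I*√21))
((-40709 + 10799)/(q(37) + I(11, -178)))/o = ((-40709 + 10799)/(√(37 + I*√21) + (-29 - 178)))/(-15689) = -29910/(√(37 + I*√21) - 207)*(-1/15689) = -29910/(-207 + √(37 + I*√21))*(-1/15689) = 29910/(15689*(-207 + √(37 + I*√21)))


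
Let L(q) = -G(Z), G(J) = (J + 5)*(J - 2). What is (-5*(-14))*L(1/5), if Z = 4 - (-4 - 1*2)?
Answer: -8400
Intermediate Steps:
Z = 10 (Z = 4 - (-4 - 2) = 4 - 1*(-6) = 4 + 6 = 10)
G(J) = (-2 + J)*(5 + J) (G(J) = (5 + J)*(-2 + J) = (-2 + J)*(5 + J))
L(q) = -120 (L(q) = -(-10 + 10² + 3*10) = -(-10 + 100 + 30) = -1*120 = -120)
(-5*(-14))*L(1/5) = -5*(-14)*(-120) = 70*(-120) = -8400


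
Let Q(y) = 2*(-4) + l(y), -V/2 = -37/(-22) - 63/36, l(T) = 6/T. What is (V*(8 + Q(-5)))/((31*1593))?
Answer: -1/301785 ≈ -3.3136e-6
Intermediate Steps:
V = 3/22 (V = -2*(-37/(-22) - 63/36) = -2*(-37*(-1/22) - 63*1/36) = -2*(37/22 - 7/4) = -2*(-3/44) = 3/22 ≈ 0.13636)
Q(y) = -8 + 6/y (Q(y) = 2*(-4) + 6/y = -8 + 6/y)
(V*(8 + Q(-5)))/((31*1593)) = (3*(8 + (-8 + 6/(-5)))/22)/((31*1593)) = (3*(8 + (-8 + 6*(-1/5)))/22)/49383 = (3*(8 + (-8 - 6/5))/22)*(1/49383) = (3*(8 - 46/5)/22)*(1/49383) = ((3/22)*(-6/5))*(1/49383) = -9/55*1/49383 = -1/301785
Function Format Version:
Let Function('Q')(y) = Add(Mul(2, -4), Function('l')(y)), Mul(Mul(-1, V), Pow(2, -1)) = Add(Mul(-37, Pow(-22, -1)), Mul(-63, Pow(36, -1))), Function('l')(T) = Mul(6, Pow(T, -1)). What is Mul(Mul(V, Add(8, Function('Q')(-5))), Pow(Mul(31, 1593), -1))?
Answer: Rational(-1, 301785) ≈ -3.3136e-6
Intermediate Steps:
V = Rational(3, 22) (V = Mul(-2, Add(Mul(-37, Pow(-22, -1)), Mul(-63, Pow(36, -1)))) = Mul(-2, Add(Mul(-37, Rational(-1, 22)), Mul(-63, Rational(1, 36)))) = Mul(-2, Add(Rational(37, 22), Rational(-7, 4))) = Mul(-2, Rational(-3, 44)) = Rational(3, 22) ≈ 0.13636)
Function('Q')(y) = Add(-8, Mul(6, Pow(y, -1))) (Function('Q')(y) = Add(Mul(2, -4), Mul(6, Pow(y, -1))) = Add(-8, Mul(6, Pow(y, -1))))
Mul(Mul(V, Add(8, Function('Q')(-5))), Pow(Mul(31, 1593), -1)) = Mul(Mul(Rational(3, 22), Add(8, Add(-8, Mul(6, Pow(-5, -1))))), Pow(Mul(31, 1593), -1)) = Mul(Mul(Rational(3, 22), Add(8, Add(-8, Mul(6, Rational(-1, 5))))), Pow(49383, -1)) = Mul(Mul(Rational(3, 22), Add(8, Add(-8, Rational(-6, 5)))), Rational(1, 49383)) = Mul(Mul(Rational(3, 22), Add(8, Rational(-46, 5))), Rational(1, 49383)) = Mul(Mul(Rational(3, 22), Rational(-6, 5)), Rational(1, 49383)) = Mul(Rational(-9, 55), Rational(1, 49383)) = Rational(-1, 301785)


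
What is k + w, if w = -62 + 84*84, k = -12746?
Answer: -5752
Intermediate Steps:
w = 6994 (w = -62 + 7056 = 6994)
k + w = -12746 + 6994 = -5752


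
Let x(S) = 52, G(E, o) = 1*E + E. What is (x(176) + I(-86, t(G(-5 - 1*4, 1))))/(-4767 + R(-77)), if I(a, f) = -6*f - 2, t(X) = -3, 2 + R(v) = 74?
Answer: -68/4695 ≈ -0.014483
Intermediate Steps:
R(v) = 72 (R(v) = -2 + 74 = 72)
G(E, o) = 2*E (G(E, o) = E + E = 2*E)
I(a, f) = -2 - 6*f
(x(176) + I(-86, t(G(-5 - 1*4, 1))))/(-4767 + R(-77)) = (52 + (-2 - 6*(-3)))/(-4767 + 72) = (52 + (-2 + 18))/(-4695) = (52 + 16)*(-1/4695) = 68*(-1/4695) = -68/4695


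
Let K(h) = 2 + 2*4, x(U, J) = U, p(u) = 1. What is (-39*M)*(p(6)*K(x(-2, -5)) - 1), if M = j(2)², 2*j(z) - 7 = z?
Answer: -28431/4 ≈ -7107.8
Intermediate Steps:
j(z) = 7/2 + z/2
K(h) = 10 (K(h) = 2 + 8 = 10)
M = 81/4 (M = (7/2 + (½)*2)² = (7/2 + 1)² = (9/2)² = 81/4 ≈ 20.250)
(-39*M)*(p(6)*K(x(-2, -5)) - 1) = (-39*81/4)*(1*10 - 1) = -3159*(10 - 1)/4 = -3159/4*9 = -28431/4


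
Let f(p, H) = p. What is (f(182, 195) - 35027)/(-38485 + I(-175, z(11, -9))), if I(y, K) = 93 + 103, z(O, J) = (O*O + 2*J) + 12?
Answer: 11615/12763 ≈ 0.91005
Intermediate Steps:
z(O, J) = 12 + O**2 + 2*J (z(O, J) = (O**2 + 2*J) + 12 = 12 + O**2 + 2*J)
I(y, K) = 196
(f(182, 195) - 35027)/(-38485 + I(-175, z(11, -9))) = (182 - 35027)/(-38485 + 196) = -34845/(-38289) = -34845*(-1/38289) = 11615/12763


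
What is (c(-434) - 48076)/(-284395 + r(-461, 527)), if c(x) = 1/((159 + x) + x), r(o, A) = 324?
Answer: 34085885/201406339 ≈ 0.16924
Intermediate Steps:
c(x) = 1/(159 + 2*x)
(c(-434) - 48076)/(-284395 + r(-461, 527)) = (1/(159 + 2*(-434)) - 48076)/(-284395 + 324) = (1/(159 - 868) - 48076)/(-284071) = (1/(-709) - 48076)*(-1/284071) = (-1/709 - 48076)*(-1/284071) = -34085885/709*(-1/284071) = 34085885/201406339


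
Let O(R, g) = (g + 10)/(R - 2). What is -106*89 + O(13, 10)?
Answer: -103754/11 ≈ -9432.2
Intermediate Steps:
O(R, g) = (10 + g)/(-2 + R)
-106*89 + O(13, 10) = -106*89 + (10 + 10)/(-2 + 13) = -9434 + 20/11 = -103754/11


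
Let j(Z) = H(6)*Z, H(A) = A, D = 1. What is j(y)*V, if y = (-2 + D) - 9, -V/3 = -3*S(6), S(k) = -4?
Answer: 2160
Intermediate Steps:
V = -36 (V = -(-9)*(-4) = -3*12 = -36)
y = -10 (y = (-2 + 1) - 9 = -1 - 9 = -10)
j(Z) = 6*Z
j(y)*V = (6*(-10))*(-36) = -60*(-36) = 2160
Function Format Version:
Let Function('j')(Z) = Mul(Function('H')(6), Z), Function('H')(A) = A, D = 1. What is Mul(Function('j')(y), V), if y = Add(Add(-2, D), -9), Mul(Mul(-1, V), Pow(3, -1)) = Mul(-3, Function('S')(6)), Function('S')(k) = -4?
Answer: 2160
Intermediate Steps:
V = -36 (V = Mul(-3, Mul(-3, -4)) = Mul(-3, 12) = -36)
y = -10 (y = Add(Add(-2, 1), -9) = Add(-1, -9) = -10)
Function('j')(Z) = Mul(6, Z)
Mul(Function('j')(y), V) = Mul(Mul(6, -10), -36) = Mul(-60, -36) = 2160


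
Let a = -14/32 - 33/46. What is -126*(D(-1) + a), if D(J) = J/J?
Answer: 3591/184 ≈ 19.516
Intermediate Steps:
D(J) = 1
a = -425/368 (a = -14*1/32 - 33*1/46 = -7/16 - 33/46 = -425/368 ≈ -1.1549)
-126*(D(-1) + a) = -126*(1 - 425/368) = -126*(-57/368) = 3591/184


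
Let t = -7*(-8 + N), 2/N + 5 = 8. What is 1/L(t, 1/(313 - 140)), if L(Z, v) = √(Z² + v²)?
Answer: 519*√709796173/709796173 ≈ 0.019481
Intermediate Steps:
N = ⅔ (N = 2/(-5 + 8) = 2/3 = 2*(⅓) = ⅔ ≈ 0.66667)
t = 154/3 (t = -7*(-8 + ⅔) = -7*(-22/3) = 154/3 ≈ 51.333)
1/L(t, 1/(313 - 140)) = 1/(√((154/3)² + (1/(313 - 140))²)) = 1/(√(23716/9 + (1/173)²)) = 1/(√(23716/9 + 1/29929)) = 1/(√(709796173/269361)) = 1/(√709796173/519) = 519*√709796173/709796173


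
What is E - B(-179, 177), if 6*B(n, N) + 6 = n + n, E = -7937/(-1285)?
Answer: 257681/3855 ≈ 66.843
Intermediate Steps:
E = 7937/1285 (E = -7937*(-1/1285) = 7937/1285 ≈ 6.1767)
B(n, N) = -1 + n/3 (B(n, N) = -1 + (n + n)/6 = -1 + (2*n)/6 = -1 + n/3)
E - B(-179, 177) = 7937/1285 - (-1 + (⅓)*(-179)) = 7937/1285 - (-1 - 179/3) = 7937/1285 - 1*(-182/3) = 7937/1285 + 182/3 = 257681/3855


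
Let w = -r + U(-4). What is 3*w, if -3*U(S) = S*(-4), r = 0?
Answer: -16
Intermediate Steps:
U(S) = 4*S/3 (U(S) = -S*(-4)/3 = -(-4)*S/3 = 4*S/3)
w = -16/3 (w = -1*0 + (4/3)*(-4) = 0 - 16/3 = -16/3 ≈ -5.3333)
3*w = 3*(-16/3) = -16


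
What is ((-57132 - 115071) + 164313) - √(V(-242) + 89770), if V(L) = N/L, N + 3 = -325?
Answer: -7890 - 3*√1206926/11 ≈ -8189.6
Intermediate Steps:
N = -328 (N = -3 - 325 = -328)
V(L) = -328/L
((-57132 - 115071) + 164313) - √(V(-242) + 89770) = ((-57132 - 115071) + 164313) - √(-328/(-242) + 89770) = (-172203 + 164313) - √(-328*(-1/242) + 89770) = -7890 - √(164/121 + 89770) = -7890 - √(10862334/121) = -7890 - 3*√1206926/11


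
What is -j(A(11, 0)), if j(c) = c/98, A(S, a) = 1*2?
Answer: -1/49 ≈ -0.020408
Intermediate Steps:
A(S, a) = 2
j(c) = c/98 (j(c) = c*(1/98) = c/98)
-j(A(11, 0)) = -2/98 = -1*1/49 = -1/49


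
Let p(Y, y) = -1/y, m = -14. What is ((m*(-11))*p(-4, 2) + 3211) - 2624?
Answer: 510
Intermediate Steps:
((m*(-11))*p(-4, 2) + 3211) - 2624 = ((-14*(-11))*(-1/2) + 3211) - 2624 = (154*(-1*1/2) + 3211) - 2624 = (154*(-1/2) + 3211) - 2624 = (-77 + 3211) - 2624 = 3134 - 2624 = 510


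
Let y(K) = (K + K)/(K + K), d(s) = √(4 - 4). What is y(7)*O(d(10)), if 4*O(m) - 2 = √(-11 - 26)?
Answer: ½ + I*√37/4 ≈ 0.5 + 1.5207*I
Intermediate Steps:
d(s) = 0 (d(s) = √0 = 0)
y(K) = 1 (y(K) = (2*K)/((2*K)) = (2*K)*(1/(2*K)) = 1)
O(m) = ½ + I*√37/4 (O(m) = ½ + √(-11 - 26)/4 = ½ + √(-37)/4 = ½ + (I*√37)/4 = ½ + I*√37/4)
y(7)*O(d(10)) = 1*(½ + I*√37/4) = ½ + I*√37/4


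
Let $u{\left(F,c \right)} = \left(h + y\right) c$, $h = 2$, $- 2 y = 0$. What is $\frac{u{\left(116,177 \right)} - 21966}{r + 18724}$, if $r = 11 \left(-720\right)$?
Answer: $- \frac{5403}{2701} \approx -2.0004$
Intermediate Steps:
$y = 0$ ($y = \left(- \frac{1}{2}\right) 0 = 0$)
$r = -7920$
$u{\left(F,c \right)} = 2 c$ ($u{\left(F,c \right)} = \left(2 + 0\right) c = 2 c$)
$\frac{u{\left(116,177 \right)} - 21966}{r + 18724} = \frac{2 \cdot 177 - 21966}{-7920 + 18724} = \frac{354 - 21966}{10804} = \left(-21612\right) \frac{1}{10804} = - \frac{5403}{2701}$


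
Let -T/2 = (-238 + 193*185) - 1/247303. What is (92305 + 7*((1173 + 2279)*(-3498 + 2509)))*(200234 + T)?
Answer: -761223786320720682/247303 ≈ -3.0781e+12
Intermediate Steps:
T = -17542191000/247303 (T = -2*((-238 + 193*185) - 1/247303) = -2*((-238 + 35705) - 1*1/247303) = -2*(35467 - 1/247303) = -2*8771095500/247303 = -17542191000/247303 ≈ -70934.)
(92305 + 7*((1173 + 2279)*(-3498 + 2509)))*(200234 + T) = (92305 + 7*((1173 + 2279)*(-3498 + 2509)))*(200234 - 17542191000/247303) = (92305 + 7*(3452*(-989)))*(31976277902/247303) = (92305 + 7*(-3414028))*(31976277902/247303) = (92305 - 23898196)*(31976277902/247303) = -23805891*31976277902/247303 = -761223786320720682/247303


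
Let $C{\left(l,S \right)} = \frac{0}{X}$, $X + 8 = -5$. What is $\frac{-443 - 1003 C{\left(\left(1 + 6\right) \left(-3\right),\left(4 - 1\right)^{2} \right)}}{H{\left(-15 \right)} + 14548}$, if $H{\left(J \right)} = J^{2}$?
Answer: $- \frac{443}{14773} \approx -0.029987$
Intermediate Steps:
$X = -13$ ($X = -8 - 5 = -13$)
$C{\left(l,S \right)} = 0$ ($C{\left(l,S \right)} = \frac{0}{-13} = 0 \left(- \frac{1}{13}\right) = 0$)
$\frac{-443 - 1003 C{\left(\left(1 + 6\right) \left(-3\right),\left(4 - 1\right)^{2} \right)}}{H{\left(-15 \right)} + 14548} = \frac{-443 - 0}{\left(-15\right)^{2} + 14548} = \frac{-443 + 0}{225 + 14548} = - \frac{443}{14773}$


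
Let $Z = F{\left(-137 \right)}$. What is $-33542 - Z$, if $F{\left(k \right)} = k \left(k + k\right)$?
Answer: $-71080$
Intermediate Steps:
$F{\left(k \right)} = 2 k^{2}$ ($F{\left(k \right)} = k 2 k = 2 k^{2}$)
$Z = 37538$ ($Z = 2 \left(-137\right)^{2} = 2 \cdot 18769 = 37538$)
$-33542 - Z = -33542 - 37538 = -71080$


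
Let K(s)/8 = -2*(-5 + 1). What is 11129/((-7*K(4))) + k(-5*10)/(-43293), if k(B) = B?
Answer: -481785397/19395264 ≈ -24.840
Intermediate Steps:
K(s) = 64 (K(s) = 8*(-2*(-5 + 1)) = 8*(-2*(-4)) = 8*8 = 64)
11129/((-7*K(4))) + k(-5*10)/(-43293) = 11129/((-7*64)) - 5*10/(-43293) = 11129/(-448) - 50*(-1/43293) = 11129*(-1/448) + 50/43293 = -11129/448 + 50/43293 = -481785397/19395264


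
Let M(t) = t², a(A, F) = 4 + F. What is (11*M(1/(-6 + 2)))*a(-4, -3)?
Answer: 11/16 ≈ 0.68750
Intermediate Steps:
(11*M(1/(-6 + 2)))*a(-4, -3) = (11*(1/(-6 + 2))²)*(4 - 3) = (11*(1/(-4))²)*1 = (11*(-¼)²)*1 = (11*(1/16))*1 = (11/16)*1 = 11/16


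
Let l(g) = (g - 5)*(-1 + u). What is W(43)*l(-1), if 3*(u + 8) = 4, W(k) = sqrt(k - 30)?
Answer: 46*sqrt(13) ≈ 165.86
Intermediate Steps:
W(k) = sqrt(-30 + k)
u = -20/3 (u = -8 + (1/3)*4 = -8 + 4/3 = -20/3 ≈ -6.6667)
l(g) = 115/3 - 23*g/3 (l(g) = (g - 5)*(-1 - 20/3) = (-5 + g)*(-23/3) = 115/3 - 23*g/3)
W(43)*l(-1) = sqrt(-30 + 43)*(115/3 - 23/3*(-1)) = sqrt(13)*(115/3 + 23/3) = sqrt(13)*46 = 46*sqrt(13)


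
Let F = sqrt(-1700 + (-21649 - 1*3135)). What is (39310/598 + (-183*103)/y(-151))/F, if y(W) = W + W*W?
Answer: -146516633*I*sqrt(6621)/29893152900 ≈ -0.39882*I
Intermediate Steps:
y(W) = W + W**2
F = 2*I*sqrt(6621) (F = sqrt(-1700 + (-21649 - 3135)) = sqrt(-1700 - 24784) = sqrt(-26484) = 2*I*sqrt(6621) ≈ 162.74*I)
(39310/598 + (-183*103)/y(-151))/F = (39310/598 + (-183*103)/((-151*(1 - 151))))/((2*I*sqrt(6621))) = (39310*(1/598) - 18849/((-151*(-150))))*(-I*sqrt(6621)/13242) = (19655/299 - 18849/22650)*(-I*sqrt(6621)/13242) = (19655/299 - 18849*1/22650)*(-I*sqrt(6621)/13242) = (19655/299 - 6283/7550)*(-I*sqrt(6621)/13242) = 146516633*(-I*sqrt(6621)/13242)/2257450 = -146516633*I*sqrt(6621)/29893152900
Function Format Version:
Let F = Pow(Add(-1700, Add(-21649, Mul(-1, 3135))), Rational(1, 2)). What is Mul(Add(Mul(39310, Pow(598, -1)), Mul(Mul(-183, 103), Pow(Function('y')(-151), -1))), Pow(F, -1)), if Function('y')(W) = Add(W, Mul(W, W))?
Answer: Mul(Rational(-146516633, 29893152900), I, Pow(6621, Rational(1, 2))) ≈ Mul(-0.39882, I)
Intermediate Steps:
Function('y')(W) = Add(W, Pow(W, 2))
F = Mul(2, I, Pow(6621, Rational(1, 2))) (F = Pow(Add(-1700, Add(-21649, -3135)), Rational(1, 2)) = Pow(Add(-1700, -24784), Rational(1, 2)) = Pow(-26484, Rational(1, 2)) = Mul(2, I, Pow(6621, Rational(1, 2))) ≈ Mul(162.74, I))
Mul(Add(Mul(39310, Pow(598, -1)), Mul(Mul(-183, 103), Pow(Function('y')(-151), -1))), Pow(F, -1)) = Mul(Add(Mul(39310, Pow(598, -1)), Mul(Mul(-183, 103), Pow(Mul(-151, Add(1, -151)), -1))), Pow(Mul(2, I, Pow(6621, Rational(1, 2))), -1)) = Mul(Add(Mul(39310, Rational(1, 598)), Mul(-18849, Pow(Mul(-151, -150), -1))), Mul(Rational(-1, 13242), I, Pow(6621, Rational(1, 2)))) = Mul(Add(Rational(19655, 299), Mul(-18849, Pow(22650, -1))), Mul(Rational(-1, 13242), I, Pow(6621, Rational(1, 2)))) = Mul(Add(Rational(19655, 299), Mul(-18849, Rational(1, 22650))), Mul(Rational(-1, 13242), I, Pow(6621, Rational(1, 2)))) = Mul(Add(Rational(19655, 299), Rational(-6283, 7550)), Mul(Rational(-1, 13242), I, Pow(6621, Rational(1, 2)))) = Mul(Rational(146516633, 2257450), Mul(Rational(-1, 13242), I, Pow(6621, Rational(1, 2)))) = Mul(Rational(-146516633, 29893152900), I, Pow(6621, Rational(1, 2)))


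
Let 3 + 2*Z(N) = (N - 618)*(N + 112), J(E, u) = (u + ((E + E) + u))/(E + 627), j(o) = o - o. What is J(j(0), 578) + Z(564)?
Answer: -22887577/1254 ≈ -18252.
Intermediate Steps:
j(o) = 0
J(E, u) = (2*E + 2*u)/(627 + E) (J(E, u) = (u + (2*E + u))/(627 + E) = (u + (u + 2*E))/(627 + E) = (2*E + 2*u)/(627 + E))
Z(N) = -3/2 + (-618 + N)*(112 + N)/2 (Z(N) = -3/2 + ((N - 618)*(N + 112))/2 = -3/2 + ((-618 + N)*(112 + N))/2 = -3/2 + (-618 + N)*(112 + N)/2)
J(j(0), 578) + Z(564) = 2*(0 + 578)/(627 + 0) + (-69219/2 + (½)*564² - 253*564) = 2*578/627 + (-69219/2 + (½)*318096 - 142692) = 2*(1/627)*578 + (-69219/2 + 159048 - 142692) = 1156/627 - 36507/2 = -22887577/1254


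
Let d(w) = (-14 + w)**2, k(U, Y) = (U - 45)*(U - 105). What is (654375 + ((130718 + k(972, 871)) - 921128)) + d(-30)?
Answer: 669610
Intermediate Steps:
k(U, Y) = (-105 + U)*(-45 + U) (k(U, Y) = (-45 + U)*(-105 + U) = (-105 + U)*(-45 + U))
(654375 + ((130718 + k(972, 871)) - 921128)) + d(-30) = (654375 + ((130718 + (4725 + 972**2 - 150*972)) - 921128)) + (-14 - 30)**2 = (654375 + ((130718 + (4725 + 944784 - 145800)) - 921128)) + (-44)**2 = (654375 + ((130718 + 803709) - 921128)) + 1936 = (654375 + (934427 - 921128)) + 1936 = (654375 + 13299) + 1936 = 667674 + 1936 = 669610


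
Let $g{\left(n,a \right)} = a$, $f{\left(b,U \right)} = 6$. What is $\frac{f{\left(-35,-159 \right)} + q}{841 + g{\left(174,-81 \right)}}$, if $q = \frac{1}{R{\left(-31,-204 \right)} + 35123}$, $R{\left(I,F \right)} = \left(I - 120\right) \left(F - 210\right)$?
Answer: $\frac{585823}{74204120} \approx 0.0078948$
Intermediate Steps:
$R{\left(I,F \right)} = \left(-210 + F\right) \left(-120 + I\right)$ ($R{\left(I,F \right)} = \left(-120 + I\right) \left(-210 + F\right) = \left(-210 + F\right) \left(-120 + I\right)$)
$q = \frac{1}{97637}$ ($q = \frac{1}{\left(25200 - -6510 - -24480 - -6324\right) + 35123} = \frac{1}{\left(25200 + 6510 + 24480 + 6324\right) + 35123} = \frac{1}{62514 + 35123} = \frac{1}{97637} \approx 1.0242 \cdot 10^{-5}$)
$\frac{f{\left(-35,-159 \right)} + q}{841 + g{\left(174,-81 \right)}} = \frac{6 + \frac{1}{97637}}{841 - 81} = \frac{585823}{97637 \cdot 760} = \frac{585823}{97637} \cdot \frac{1}{760} = \frac{585823}{74204120}$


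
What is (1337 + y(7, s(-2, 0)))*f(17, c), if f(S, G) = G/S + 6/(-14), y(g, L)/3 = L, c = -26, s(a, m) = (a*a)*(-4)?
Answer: -300337/119 ≈ -2523.8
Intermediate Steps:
s(a, m) = -4*a**2 (s(a, m) = a**2*(-4) = -4*a**2)
y(g, L) = 3*L
f(S, G) = -3/7 + G/S (f(S, G) = G/S + 6*(-1/14) = G/S - 3/7 = -3/7 + G/S)
(1337 + y(7, s(-2, 0)))*f(17, c) = (1337 + 3*(-4*(-2)**2))*(-3/7 - 26/17) = (1337 + 3*(-4*4))*(-3/7 - 26*1/17) = (1337 + 3*(-16))*(-3/7 - 26/17) = (1337 - 48)*(-233/119) = 1289*(-233/119) = -300337/119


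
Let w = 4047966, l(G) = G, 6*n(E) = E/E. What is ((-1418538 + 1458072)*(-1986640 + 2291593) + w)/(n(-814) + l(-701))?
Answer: -72360359208/4205 ≈ -1.7208e+7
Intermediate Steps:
n(E) = ⅙ (n(E) = (E/E)/6 = (⅙)*1 = ⅙)
((-1418538 + 1458072)*(-1986640 + 2291593) + w)/(n(-814) + l(-701)) = ((-1418538 + 1458072)*(-1986640 + 2291593) + 4047966)/(⅙ - 701) = (39534*304953 + 4047966)/(-4205/6) = (12056011902 + 4047966)*(-6/4205) = 12060059868*(-6/4205) = -72360359208/4205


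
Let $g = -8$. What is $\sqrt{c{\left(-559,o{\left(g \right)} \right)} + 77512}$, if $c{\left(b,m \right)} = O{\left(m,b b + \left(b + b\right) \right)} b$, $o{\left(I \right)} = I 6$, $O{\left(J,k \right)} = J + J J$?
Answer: $2 i \sqrt{295898} \approx 1087.9 i$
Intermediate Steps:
$O{\left(J,k \right)} = J + J^{2}$
$o{\left(I \right)} = 6 I$
$c{\left(b,m \right)} = b m \left(1 + m\right)$ ($c{\left(b,m \right)} = m \left(1 + m\right) b = b m \left(1 + m\right)$)
$\sqrt{c{\left(-559,o{\left(g \right)} \right)} + 77512} = \sqrt{- 559 \cdot 6 \left(-8\right) \left(1 + 6 \left(-8\right)\right) + 77512} = \sqrt{\left(-559\right) \left(-48\right) \left(1 - 48\right) + 77512} = \sqrt{\left(-559\right) \left(-48\right) \left(-47\right) + 77512} = \sqrt{-1261104 + 77512} = \sqrt{-1183592} = 2 i \sqrt{295898}$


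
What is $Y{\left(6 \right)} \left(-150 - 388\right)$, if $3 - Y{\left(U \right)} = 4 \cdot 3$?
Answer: $4842$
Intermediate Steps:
$Y{\left(U \right)} = -9$ ($Y{\left(U \right)} = 3 - 4 \cdot 3 = 3 - 12 = -9$)
$Y{\left(6 \right)} \left(-150 - 388\right) = - 9 \left(-150 - 388\right) = \left(-9\right) \left(-538\right) = 4842$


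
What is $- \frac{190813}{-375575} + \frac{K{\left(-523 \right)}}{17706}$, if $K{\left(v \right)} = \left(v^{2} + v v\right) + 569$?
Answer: $\frac{209053545503}{6649930950} \approx 31.437$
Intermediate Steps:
$K{\left(v \right)} = 569 + 2 v^{2}$ ($K{\left(v \right)} = \left(v^{2} + v^{2}\right) + 569 = 2 v^{2} + 569 = 569 + 2 v^{2}$)
$- \frac{190813}{-375575} + \frac{K{\left(-523 \right)}}{17706} = - \frac{190813}{-375575} + \frac{569 + 2 \left(-523\right)^{2}}{17706} = \left(-190813\right) \left(- \frac{1}{375575}\right) + \left(569 + 2 \cdot 273529\right) \frac{1}{17706} = \frac{190813}{375575} + \left(569 + 547058\right) \frac{1}{17706} = \frac{190813}{375575} + 547627 \cdot \frac{1}{17706} = \frac{190813}{375575} + \frac{547627}{17706} = \frac{209053545503}{6649930950}$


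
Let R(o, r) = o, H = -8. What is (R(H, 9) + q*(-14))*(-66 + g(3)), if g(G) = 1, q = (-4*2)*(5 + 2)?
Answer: -50440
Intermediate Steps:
q = -56 (q = -8*7 = -56)
(R(H, 9) + q*(-14))*(-66 + g(3)) = (-8 - 56*(-14))*(-66 + 1) = (-8 + 784)*(-65) = 776*(-65) = -50440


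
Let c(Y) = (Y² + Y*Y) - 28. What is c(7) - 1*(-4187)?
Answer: 4257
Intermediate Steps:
c(Y) = -28 + 2*Y² (c(Y) = (Y² + Y²) - 28 = 2*Y² - 28 = -28 + 2*Y²)
c(7) - 1*(-4187) = (-28 + 2*7²) - 1*(-4187) = (-28 + 2*49) + 4187 = (-28 + 98) + 4187 = 70 + 4187 = 4257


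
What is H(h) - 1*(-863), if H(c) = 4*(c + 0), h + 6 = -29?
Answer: 723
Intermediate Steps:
h = -35 (h = -6 - 29 = -35)
H(c) = 4*c
H(h) - 1*(-863) = 4*(-35) - 1*(-863) = -140 + 863 = 723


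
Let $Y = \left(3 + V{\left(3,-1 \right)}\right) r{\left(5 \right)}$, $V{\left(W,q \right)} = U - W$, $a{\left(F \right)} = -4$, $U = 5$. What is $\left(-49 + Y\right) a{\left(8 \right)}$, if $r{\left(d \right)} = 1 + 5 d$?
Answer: $-324$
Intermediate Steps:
$V{\left(W,q \right)} = 5 - W$
$Y = 130$ ($Y = \left(3 + \left(5 - 3\right)\right) \left(1 + 5 \cdot 5\right) = \left(3 + \left(5 - 3\right)\right) \left(1 + 25\right) = \left(3 + 2\right) 26 = 5 \cdot 26 = 130$)
$\left(-49 + Y\right) a{\left(8 \right)} = \left(-49 + 130\right) \left(-4\right) = 81 \left(-4\right) = -324$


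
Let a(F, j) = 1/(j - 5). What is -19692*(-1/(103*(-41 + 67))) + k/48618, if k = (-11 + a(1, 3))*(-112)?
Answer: 240208730/32549751 ≈ 7.3797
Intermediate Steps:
a(F, j) = 1/(-5 + j)
k = 1288 (k = (-11 + 1/(-5 + 3))*(-112) = (-11 + 1/(-2))*(-112) = (-11 - ½)*(-112) = -23/2*(-112) = 1288)
-19692*(-1/(103*(-41 + 67))) + k/48618 = -19692*(-1/(103*(-41 + 67))) + 1288/48618 = -19692/(26*(-103)) + 1288*(1/48618) = -19692/(-2678) + 644/24309 = -19692*(-1/2678) + 644/24309 = 9846/1339 + 644/24309 = 240208730/32549751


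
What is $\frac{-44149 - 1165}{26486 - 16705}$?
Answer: $- \frac{45314}{9781} \approx -4.6329$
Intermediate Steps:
$\frac{-44149 - 1165}{26486 - 16705} = - \frac{45314}{9781}$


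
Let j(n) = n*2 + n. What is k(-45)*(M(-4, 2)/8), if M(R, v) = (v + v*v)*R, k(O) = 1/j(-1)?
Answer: 1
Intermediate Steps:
j(n) = 3*n (j(n) = 2*n + n = 3*n)
k(O) = -1/3 (k(O) = 1/(3*(-1)) = 1/(-3) = -1/3)
M(R, v) = R*(v + v**2) (M(R, v) = (v + v**2)*R = R*(v + v**2))
k(-45)*(M(-4, 2)/8) = -(-4*2*(1 + 2))/(3*8) = -(-4*2*3)/(3*8) = -(-8)/8 = -1/3*(-3) = 1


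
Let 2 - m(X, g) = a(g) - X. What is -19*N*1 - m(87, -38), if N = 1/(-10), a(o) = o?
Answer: -1251/10 ≈ -125.10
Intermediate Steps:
N = -⅒ (N = 1*(-⅒) = -⅒ ≈ -0.10000)
m(X, g) = 2 + X - g (m(X, g) = 2 - (g - X) = 2 + (X - g) = 2 + X - g)
-19*N*1 - m(87, -38) = -19*(-⅒)*1 - (2 + 87 - 1*(-38)) = (19/10)*1 - (2 + 87 + 38) = 19/10 - 1*127 = 19/10 - 127 = -1251/10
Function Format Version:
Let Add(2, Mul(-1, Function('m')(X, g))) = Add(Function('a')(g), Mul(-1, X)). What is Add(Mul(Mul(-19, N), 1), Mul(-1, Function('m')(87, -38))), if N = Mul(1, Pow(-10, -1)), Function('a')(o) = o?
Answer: Rational(-1251, 10) ≈ -125.10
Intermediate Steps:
N = Rational(-1, 10) (N = Mul(1, Rational(-1, 10)) = Rational(-1, 10) ≈ -0.10000)
Function('m')(X, g) = Add(2, X, Mul(-1, g)) (Function('m')(X, g) = Add(2, Mul(-1, Add(g, Mul(-1, X)))) = Add(2, Add(X, Mul(-1, g))) = Add(2, X, Mul(-1, g)))
Add(Mul(Mul(-19, N), 1), Mul(-1, Function('m')(87, -38))) = Add(Mul(Mul(-19, Rational(-1, 10)), 1), Mul(-1, Add(2, 87, Mul(-1, -38)))) = Add(Mul(Rational(19, 10), 1), Mul(-1, Add(2, 87, 38))) = Add(Rational(19, 10), Mul(-1, 127)) = Add(Rational(19, 10), -127) = Rational(-1251, 10)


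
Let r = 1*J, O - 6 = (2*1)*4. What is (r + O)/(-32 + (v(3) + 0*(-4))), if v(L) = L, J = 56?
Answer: -70/29 ≈ -2.4138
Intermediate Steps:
O = 14 (O = 6 + (2*1)*4 = 6 + 2*4 = 6 + 8 = 14)
r = 56 (r = 1*56 = 56)
(r + O)/(-32 + (v(3) + 0*(-4))) = (56 + 14)/(-32 + (3 + 0*(-4))) = 70/(-32 + (3 + 0)) = 70/(-32 + 3) = 70/(-29) = 70*(-1/29) = -70/29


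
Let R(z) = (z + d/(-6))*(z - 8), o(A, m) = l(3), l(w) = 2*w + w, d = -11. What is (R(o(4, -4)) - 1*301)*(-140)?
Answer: 121870/3 ≈ 40623.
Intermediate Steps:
l(w) = 3*w
o(A, m) = 9 (o(A, m) = 3*3 = 9)
R(z) = (-8 + z)*(11/6 + z) (R(z) = (z - 11/(-6))*(z - 8) = (z - 11*(-1/6))*(-8 + z) = (z + 11/6)*(-8 + z) = (11/6 + z)*(-8 + z) = (-8 + z)*(11/6 + z))
(R(o(4, -4)) - 1*301)*(-140) = ((-44/3 + 9**2 - 37/6*9) - 1*301)*(-140) = ((-44/3 + 81 - 111/2) - 301)*(-140) = (65/6 - 301)*(-140) = -1741/6*(-140) = 121870/3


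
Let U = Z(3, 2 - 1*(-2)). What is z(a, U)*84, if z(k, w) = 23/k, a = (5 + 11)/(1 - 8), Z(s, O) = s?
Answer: -3381/4 ≈ -845.25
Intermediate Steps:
U = 3
a = -16/7 (a = 16/(-7) = 16*(-1/7) = -16/7 ≈ -2.2857)
z(a, U)*84 = (23/(-16/7))*84 = (23*(-7/16))*84 = -161/16*84 = -3381/4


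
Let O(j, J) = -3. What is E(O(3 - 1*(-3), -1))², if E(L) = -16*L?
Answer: 2304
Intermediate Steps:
E(O(3 - 1*(-3), -1))² = (-16*(-3))² = 48² = 2304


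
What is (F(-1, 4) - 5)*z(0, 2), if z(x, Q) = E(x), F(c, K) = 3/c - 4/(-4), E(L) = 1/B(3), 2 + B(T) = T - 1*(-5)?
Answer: -7/6 ≈ -1.1667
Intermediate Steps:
B(T) = 3 + T (B(T) = -2 + (T - 1*(-5)) = -2 + (T + 5) = -2 + (5 + T) = 3 + T)
E(L) = ⅙ (E(L) = 1/(3 + 3) = 1/6 = ⅙)
F(c, K) = 1 + 3/c (F(c, K) = 3/c - 4*(-¼) = 3/c + 1 = 1 + 3/c)
z(x, Q) = ⅙
(F(-1, 4) - 5)*z(0, 2) = ((3 - 1)/(-1) - 5)*(⅙) = (-1*2 - 5)*(⅙) = (-2 - 5)*(⅙) = -7*⅙ = -7/6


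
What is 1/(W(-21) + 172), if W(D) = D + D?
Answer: 1/130 ≈ 0.0076923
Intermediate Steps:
W(D) = 2*D
1/(W(-21) + 172) = 1/(2*(-21) + 172) = 1/(-42 + 172) = 1/130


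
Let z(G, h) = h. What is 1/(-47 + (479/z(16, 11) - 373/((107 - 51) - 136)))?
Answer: 880/1063 ≈ 0.82785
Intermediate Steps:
1/(-47 + (479/z(16, 11) - 373/((107 - 51) - 136))) = 1/(-47 + (479/11 - 373/((107 - 51) - 136))) = 1/(-47 + (479*(1/11) - 373/(56 - 136))) = 1/(-47 + (479/11 - 373/(-80))) = 1/(-47 + (479/11 - 373*(-1/80))) = 1/(-47 + (479/11 + 373/80)) = 1/(-47 + 42423/880) = 1/(1063/880) = 880/1063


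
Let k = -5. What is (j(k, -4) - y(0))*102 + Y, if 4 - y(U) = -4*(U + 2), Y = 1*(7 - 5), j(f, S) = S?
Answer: -1630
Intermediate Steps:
Y = 2 (Y = 1*2 = 2)
y(U) = 12 + 4*U (y(U) = 4 - (-4)*(U + 2) = 4 - (-4)*(2 + U) = 4 - (-8 - 4*U) = 4 + (8 + 4*U) = 12 + 4*U)
(j(k, -4) - y(0))*102 + Y = (-4 - (12 + 4*0))*102 + 2 = (-4 - (12 + 0))*102 + 2 = (-4 - 1*12)*102 + 2 = (-4 - 12)*102 + 2 = -16*102 + 2 = -1632 + 2 = -1630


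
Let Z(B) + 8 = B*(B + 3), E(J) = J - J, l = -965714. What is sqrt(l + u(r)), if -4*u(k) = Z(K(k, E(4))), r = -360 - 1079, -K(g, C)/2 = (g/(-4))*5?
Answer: I*sqrt(67176247)/4 ≈ 2049.0*I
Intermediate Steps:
E(J) = 0
K(g, C) = 5*g/2 (K(g, C) = -2*g/(-4)*5 = -2*g*(-1/4)*5 = -2*(-g/4)*5 = -(-5)*g/2 = 5*g/2)
r = -1439
Z(B) = -8 + B*(3 + B) (Z(B) = -8 + B*(B + 3) = -8 + B*(3 + B))
u(k) = 2 - 25*k**2/16 - 15*k/8 (u(k) = -(-8 + (5*k/2)**2 + 3*(5*k/2))/4 = -(-8 + 25*k**2/4 + 15*k/2)/4 = -(-8 + 15*k/2 + 25*k**2/4)/4 = 2 - 25*k**2/16 - 15*k/8)
sqrt(l + u(r)) = sqrt(-965714 + (2 - 25/16*(-1439)**2 - 15/8*(-1439))) = sqrt(-965714 + (2 - 25/16*2070721 + 21585/8)) = sqrt(-965714 + (2 - 51768025/16 + 21585/8)) = sqrt(-965714 - 51724823/16) = sqrt(-67176247/16) = I*sqrt(67176247)/4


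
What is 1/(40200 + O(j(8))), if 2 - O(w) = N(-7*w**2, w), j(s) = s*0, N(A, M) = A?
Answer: 1/40202 ≈ 2.4874e-5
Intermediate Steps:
j(s) = 0
O(w) = 2 + 7*w**2 (O(w) = 2 - (-7)*w**2 = 2 + 7*w**2)
1/(40200 + O(j(8))) = 1/(40200 + (2 + 7*0**2)) = 1/(40200 + (2 + 7*0)) = 1/(40200 + (2 + 0)) = 1/(40200 + 2) = 1/40202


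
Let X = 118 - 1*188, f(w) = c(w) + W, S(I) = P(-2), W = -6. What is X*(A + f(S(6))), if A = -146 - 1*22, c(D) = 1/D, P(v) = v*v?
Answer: 24325/2 ≈ 12163.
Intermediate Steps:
P(v) = v²
S(I) = 4 (S(I) = (-2)² = 4)
A = -168 (A = -146 - 22 = -168)
f(w) = -6 + 1/w (f(w) = 1/w - 6 = -6 + 1/w)
X = -70 (X = 118 - 188 = -70)
X*(A + f(S(6))) = -70*(-168 + (-6 + 1/4)) = -70*(-168 + (-6 + ¼)) = -70*(-168 - 23/4) = -70*(-695/4) = 24325/2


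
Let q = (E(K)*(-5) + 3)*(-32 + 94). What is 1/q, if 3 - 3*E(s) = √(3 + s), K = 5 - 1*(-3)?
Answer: 9/7409 + 15*√11/14818 ≈ 0.0045721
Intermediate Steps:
K = 8 (K = 5 + 3 = 8)
E(s) = 1 - √(3 + s)/3
q = -124 + 310*√11/3 (q = ((1 - √(3 + 8)/3)*(-5) + 3)*(-32 + 94) = ((1 - √11/3)*(-5) + 3)*62 = ((-5 + 5*√11/3) + 3)*62 = (-2 + 5*√11/3)*62 = -124 + 310*√11/3 ≈ 218.72)
1/q = 1/(-124 + 310*√11/3)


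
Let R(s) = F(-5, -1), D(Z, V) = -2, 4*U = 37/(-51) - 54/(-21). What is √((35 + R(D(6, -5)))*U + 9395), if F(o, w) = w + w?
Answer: √533033011/238 ≈ 97.006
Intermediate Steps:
F(o, w) = 2*w
U = 659/1428 (U = (37/(-51) - 54/(-21))/4 = (37*(-1/51) - 54*(-1/21))/4 = (-37/51 + 18/7)/4 = (¼)*(659/357) = 659/1428 ≈ 0.46148)
R(s) = -2 (R(s) = 2*(-1) = -2)
√((35 + R(D(6, -5)))*U + 9395) = √((35 - 2)*(659/1428) + 9395) = √(33*(659/1428) + 9395) = √(7249/476 + 9395) = √(4479269/476) = √533033011/238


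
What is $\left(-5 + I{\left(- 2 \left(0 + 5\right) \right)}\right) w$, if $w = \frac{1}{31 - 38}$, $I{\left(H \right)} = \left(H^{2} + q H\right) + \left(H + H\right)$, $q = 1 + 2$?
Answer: $- \frac{45}{7} \approx -6.4286$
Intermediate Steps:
$q = 3$
$I{\left(H \right)} = H^{2} + 5 H$ ($I{\left(H \right)} = \left(H^{2} + 3 H\right) + \left(H + H\right) = \left(H^{2} + 3 H\right) + 2 H = H^{2} + 5 H$)
$w = - \frac{1}{7}$ ($w = \frac{1}{-7} = - \frac{1}{7} \approx -0.14286$)
$\left(-5 + I{\left(- 2 \left(0 + 5\right) \right)}\right) w = \left(-5 + - 2 \left(0 + 5\right) \left(5 - 2 \left(0 + 5\right)\right)\right) \left(- \frac{1}{7}\right) = \left(-5 + \left(-2\right) 5 \left(5 - 10\right)\right) \left(- \frac{1}{7}\right) = \left(-5 - 10 \left(5 - 10\right)\right) \left(- \frac{1}{7}\right) = \left(-5 - -50\right) \left(- \frac{1}{7}\right) = \left(-5 + 50\right) \left(- \frac{1}{7}\right) = 45 \left(- \frac{1}{7}\right) = - \frac{45}{7}$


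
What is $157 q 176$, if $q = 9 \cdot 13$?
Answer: $3232944$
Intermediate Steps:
$q = 117$
$157 q 176 = 157 \cdot 117 \cdot 176 = 18369 \cdot 176 = 3232944$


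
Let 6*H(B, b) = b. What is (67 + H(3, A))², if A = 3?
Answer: 18225/4 ≈ 4556.3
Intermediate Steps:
H(B, b) = b/6
(67 + H(3, A))² = (67 + (⅙)*3)² = (67 + ½)² = (135/2)² = 18225/4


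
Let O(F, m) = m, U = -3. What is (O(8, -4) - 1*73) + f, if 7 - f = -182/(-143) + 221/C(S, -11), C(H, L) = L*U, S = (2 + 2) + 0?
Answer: -2573/33 ≈ -77.970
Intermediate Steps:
S = 4 (S = 4 + 0 = 4)
C(H, L) = -3*L (C(H, L) = L*(-3) = -3*L)
f = -32/33 (f = 7 - (-182/(-143) + 221/((-3*(-11)))) = 7 - (-182*(-1/143) + 221/33) = 7 - (14/11 + 221*(1/33)) = 7 - (14/11 + 221/33) = 7 - 1*263/33 = 7 - 263/33 = -32/33 ≈ -0.96970)
(O(8, -4) - 1*73) + f = (-4 - 1*73) - 32/33 = (-4 - 73) - 32/33 = -77 - 32/33 = -2573/33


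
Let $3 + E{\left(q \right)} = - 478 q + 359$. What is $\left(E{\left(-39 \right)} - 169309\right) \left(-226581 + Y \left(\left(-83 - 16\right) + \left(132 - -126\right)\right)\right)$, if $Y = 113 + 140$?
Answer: $28011056094$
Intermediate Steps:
$E{\left(q \right)} = 356 - 478 q$ ($E{\left(q \right)} = -3 - \left(-359 + 478 q\right) = 356 - 478 q$)
$Y = 253$
$\left(E{\left(-39 \right)} - 169309\right) \left(-226581 + Y \left(\left(-83 - 16\right) + \left(132 - -126\right)\right)\right) = \left(\left(356 - -18642\right) - 169309\right) \left(-226581 + 253 \left(\left(-83 - 16\right) + \left(132 - -126\right)\right)\right) = \left(\left(356 + 18642\right) - 169309\right) \left(-226581 + 253 \left(-99 + \left(132 + 126\right)\right)\right) = \left(18998 - 169309\right) \left(-226581 + 253 \left(-99 + 258\right)\right) = - 150311 \left(-226581 + 253 \cdot 159\right) = - 150311 \left(-226581 + 40227\right) = \left(-150311\right) \left(-186354\right) = 28011056094$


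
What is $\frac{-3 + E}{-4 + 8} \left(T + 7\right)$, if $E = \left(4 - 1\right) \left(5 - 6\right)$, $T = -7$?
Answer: $0$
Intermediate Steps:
$E = -3$ ($E = 3 \left(5 - 6\right) = 3 \left(-1\right) = -3$)
$\frac{-3 + E}{-4 + 8} \left(T + 7\right) = \frac{-3 - 3}{-4 + 8} \left(-7 + 7\right) = - \frac{6}{4} \cdot 0 = \left(-6\right) \frac{1}{4} \cdot 0 = \left(- \frac{3}{2}\right) 0 = 0$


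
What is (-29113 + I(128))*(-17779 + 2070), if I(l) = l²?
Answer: 199959861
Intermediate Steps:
(-29113 + I(128))*(-17779 + 2070) = (-29113 + 128²)*(-17779 + 2070) = (-29113 + 16384)*(-15709) = -12729*(-15709) = 199959861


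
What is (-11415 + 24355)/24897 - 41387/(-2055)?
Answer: 117444871/5684815 ≈ 20.659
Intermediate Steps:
(-11415 + 24355)/24897 - 41387/(-2055) = 12940*(1/24897) - 41387*(-1/2055) = 12940/24897 + 41387/2055 = 117444871/5684815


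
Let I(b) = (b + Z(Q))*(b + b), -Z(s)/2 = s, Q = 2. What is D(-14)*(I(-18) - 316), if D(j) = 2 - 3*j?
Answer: 20944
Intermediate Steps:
Z(s) = -2*s
I(b) = 2*b*(-4 + b) (I(b) = (b - 2*2)*(b + b) = (b - 4)*(2*b) = (-4 + b)*(2*b) = 2*b*(-4 + b))
D(-14)*(I(-18) - 316) = (2 - 3*(-14))*(2*(-18)*(-4 - 18) - 316) = (2 + 42)*(2*(-18)*(-22) - 316) = 44*(792 - 316) = 44*476 = 20944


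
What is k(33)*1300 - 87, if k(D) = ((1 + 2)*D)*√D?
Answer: -87 + 128700*√33 ≈ 7.3924e+5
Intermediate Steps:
k(D) = 3*D^(3/2) (k(D) = (3*D)*√D = 3*D^(3/2))
k(33)*1300 - 87 = (3*33^(3/2))*1300 - 87 = (3*(33*√33))*1300 - 87 = (99*√33)*1300 - 87 = 128700*√33 - 87 = -87 + 128700*√33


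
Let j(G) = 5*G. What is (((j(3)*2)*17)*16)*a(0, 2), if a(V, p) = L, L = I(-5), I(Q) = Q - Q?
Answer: 0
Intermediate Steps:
I(Q) = 0
L = 0
a(V, p) = 0
(((j(3)*2)*17)*16)*a(0, 2) = ((((5*3)*2)*17)*16)*0 = (((15*2)*17)*16)*0 = ((30*17)*16)*0 = (510*16)*0 = 8160*0 = 0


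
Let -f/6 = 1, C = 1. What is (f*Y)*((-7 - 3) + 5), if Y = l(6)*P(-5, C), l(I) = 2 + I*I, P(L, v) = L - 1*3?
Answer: -9120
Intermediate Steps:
f = -6 (f = -6*1 = -6)
P(L, v) = -3 + L (P(L, v) = L - 3 = -3 + L)
l(I) = 2 + I²
Y = -304 (Y = (2 + 6²)*(-3 - 5) = (2 + 36)*(-8) = 38*(-8) = -304)
(f*Y)*((-7 - 3) + 5) = (-6*(-304))*((-7 - 3) + 5) = 1824*(-10 + 5) = 1824*(-5) = -9120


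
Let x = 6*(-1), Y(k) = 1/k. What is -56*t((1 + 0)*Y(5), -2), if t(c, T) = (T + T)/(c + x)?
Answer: -1120/29 ≈ -38.621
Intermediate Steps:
x = -6
t(c, T) = 2*T/(-6 + c) (t(c, T) = (T + T)/(c - 6) = (2*T)/(-6 + c) = 2*T/(-6 + c))
-56*t((1 + 0)*Y(5), -2) = -112*(-2)/(-6 + (1 + 0)/5) = -112*(-2)/(-6 + 1*(1/5)) = -112*(-2)/(-6 + 1/5) = -112*(-2)/(-29/5) = -112*(-2)*(-5)/29 = -56*20/29 = -1120/29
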